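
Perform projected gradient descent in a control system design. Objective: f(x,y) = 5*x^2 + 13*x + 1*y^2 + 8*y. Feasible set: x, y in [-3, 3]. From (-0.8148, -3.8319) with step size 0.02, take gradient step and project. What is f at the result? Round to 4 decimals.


Step 1: Compute gradient at (-0.8148, -3.8319).
grad_x = 2*5*-0.8148 + 13 = 4.852
grad_y = 2*1*-3.8319 + 8 = 0.3362
Step 2: Gradient step.
x_raw = -0.8148 - 0.02*4.852 = -0.9118
y_raw = -3.8319 - 0.02*0.3362 = -3.8386
Step 3: Project onto [-3, 3].
x_proj = clip(-0.9118) = -0.9118
y_proj = clip(-3.8386) = -3.0
Step 4: Evaluate f.
f(-0.9118, -3.0) = -22.6967


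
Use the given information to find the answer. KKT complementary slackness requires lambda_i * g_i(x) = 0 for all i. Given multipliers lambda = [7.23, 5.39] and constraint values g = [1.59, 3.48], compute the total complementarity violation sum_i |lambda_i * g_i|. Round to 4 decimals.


KKT complementary slackness check:
lambda_1 * g_1 = 7.23 * 1.59 = 11.4957
lambda_2 * g_2 = 5.39 * 3.48 = 18.7572
Total violation = 11.4957 + 18.7572 = 30.2529


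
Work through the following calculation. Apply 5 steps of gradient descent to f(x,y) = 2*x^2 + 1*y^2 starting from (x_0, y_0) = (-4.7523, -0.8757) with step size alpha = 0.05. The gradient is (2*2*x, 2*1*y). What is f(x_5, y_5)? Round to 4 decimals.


Gradient descent on f(x,y) = 2*x^2 + 1*y^2.
Starting point: (-4.7523, -0.8757), alpha = 0.05
Step 1: grad_x = 2*2*-4.7523 = -19.0092, grad_y = 2*1*-0.8757 = -1.7514
  x_1 = -4.7523 - 0.05*-19.0092 = -3.8018
  y_1 = -0.8757 - 0.05*-1.7514 = -0.7881
Step 2: grad_x = 2*2*-3.8018 = -15.2074, grad_y = 2*1*-0.7881 = -1.5763
  x_2 = -3.8018 - 0.05*-15.2074 = -3.0415
  y_2 = -0.7881 - 0.05*-1.5763 = -0.7093
Step 3: grad_x = 2*2*-3.0415 = -12.1659, grad_y = 2*1*-0.7093 = -1.4186
  x_3 = -3.0415 - 0.05*-12.1659 = -2.4332
  y_3 = -0.7093 - 0.05*-1.4186 = -0.6384
Step 4: grad_x = 2*2*-2.4332 = -9.7327, grad_y = 2*1*-0.6384 = -1.2768
  x_4 = -2.4332 - 0.05*-9.7327 = -1.9465
  y_4 = -0.6384 - 0.05*-1.2768 = -0.5745
Step 5: grad_x = 2*2*-1.9465 = -7.7862, grad_y = 2*1*-0.5745 = -1.1491
  x_5 = -1.9465 - 0.05*-7.7862 = -1.5572
  y_5 = -0.5745 - 0.05*-1.1491 = -0.5171
f(-1.5572, -0.5171) = 2*(-1.5572)^2 + 1*(-0.5171)^2 = 5.1173


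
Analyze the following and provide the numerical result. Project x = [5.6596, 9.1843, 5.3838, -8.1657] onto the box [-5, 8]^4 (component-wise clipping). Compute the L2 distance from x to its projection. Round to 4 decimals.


Project each component onto [-5, 8].
clip(5.6596) = 5.6596, clip(9.1843) = 8.0, clip(5.3838) = 5.3838, clip(-8.1657) = -5.0
Projection = [5.6596, 8.0, 5.3838, -5.0]
Squared diffs: [0.0, 1.4026, 0.0, 10.0217]
Distance = sqrt(11.4243) = 3.38


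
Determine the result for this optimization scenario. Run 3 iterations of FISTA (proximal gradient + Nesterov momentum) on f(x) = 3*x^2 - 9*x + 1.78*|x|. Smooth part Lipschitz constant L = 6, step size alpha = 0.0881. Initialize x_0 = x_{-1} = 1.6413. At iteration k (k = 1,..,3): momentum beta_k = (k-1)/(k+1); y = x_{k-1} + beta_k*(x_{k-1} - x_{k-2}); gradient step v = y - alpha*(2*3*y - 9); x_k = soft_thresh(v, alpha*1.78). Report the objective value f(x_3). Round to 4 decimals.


FISTA on f(x) = 3*x^2 - 9*x + 1.78*|x|
L = 6, alpha = 0.0881
Iteration 1: beta = 0.0, y = 1.6413 + 0.0*(1.6413 - 1.6413) = 1.6413
  grad(y) = 0.8478, v = y - alpha*grad = 1.5666
  prox(v) = soft_thresh(1.5666, 0.1568) = 1.4098
Iteration 2: beta = 0.3333, y = 1.4098 + 0.3333*(1.4098 - 1.6413) = 1.3326
  grad(y) = -1.0043, v = y - alpha*grad = 1.4211
  prox(v) = soft_thresh(1.4211, 0.1568) = 1.2643
Iteration 3: beta = 0.5, y = 1.2643 + 0.5*(1.2643 - 1.4098) = 1.1915
  grad(y) = -1.8509, v = y - alpha*grad = 1.3546
  prox(v) = soft_thresh(1.3546, 0.1568) = 1.1978
f(x_3) = 3*1.1978^2 - 9*1.1978 + 1.78*|1.1978| = -4.3439


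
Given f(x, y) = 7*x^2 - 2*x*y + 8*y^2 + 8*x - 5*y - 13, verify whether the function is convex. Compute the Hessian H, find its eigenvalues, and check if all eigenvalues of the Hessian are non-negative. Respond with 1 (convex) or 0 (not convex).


The Hessian of f(x,y) = 7*x^2 - 2*x*y + 8*y^2 + 8*x - 5*y - 13 is:
H = [[14, -2], [-2, 16]]
Trace = 14 + 16 = 30
Determinant = 14*16 - (-2)^2 = 220
Discriminant = (30)^2 - 4*220 = 20.0
Eigenvalues: lambda_1 = 12.7639, lambda_2 = 17.2361
The function is convex.

1


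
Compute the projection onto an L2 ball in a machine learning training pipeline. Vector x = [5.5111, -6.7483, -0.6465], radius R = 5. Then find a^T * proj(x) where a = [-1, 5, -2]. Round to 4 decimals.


Step 1: Compute ||x|| (intermediates to 6 decimals).
||x|| = sqrt(5.5111^2 + (-6.7483)^2 + (-0.6465)^2) = 8.736689
Step 2: Project.
Since ||x|| > R, scale = R/||x|| = 5/8.736689 = 0.572299, proj(x) = scale * x
proj(x) = [3.153997, -3.862045, -0.369991]
Step 3: Dot product.
a^T * proj(x) = -1*3.153997 + 5*(-3.862045) - 2*(-0.369991) = -21.7242


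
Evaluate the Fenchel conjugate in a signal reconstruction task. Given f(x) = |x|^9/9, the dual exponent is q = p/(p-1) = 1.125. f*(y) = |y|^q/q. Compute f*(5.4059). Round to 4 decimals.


The conjugate exponent q satisfies 1/p + 1/q = 1.
p = 9, so q = 9/(9 - 1) = 1.125
|y|^q = 5.4059^1.125 = 6.6754
f*(5.4059) = 6.6754 / 1.125 = 5.9337


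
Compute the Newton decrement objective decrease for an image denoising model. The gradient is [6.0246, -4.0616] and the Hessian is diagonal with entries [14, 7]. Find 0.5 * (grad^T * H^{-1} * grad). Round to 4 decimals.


Step 1: H is diagonal, so H^(-1) * g = [0.4303, -0.5802].
Step 2: g^T H^(-1) g = sum_i g_i^2 / H_ii
  = (6.0246)^2/14 + (-4.0616)^2/7
  = 2.5926 + 2.3567 = 4.9492
Step 3: Objective decrease = 0.5 * g^T H^(-1) g = 2.4746


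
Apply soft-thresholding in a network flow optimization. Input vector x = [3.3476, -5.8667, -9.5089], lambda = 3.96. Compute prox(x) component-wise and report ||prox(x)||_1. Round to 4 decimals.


Soft-thresholding with lambda = 3.96:
prox(3.3476) = sign(3.3476)*max(|3.3476| - 3.96, 0) = 0.0
prox(-5.8667) = sign(-5.8667)*max(|-5.8667| - 3.96, 0) = -1.9067
prox(-9.5089) = sign(-9.5089)*max(|-9.5089| - 3.96, 0) = -5.5489
prox(x) = [0.0, -1.9067, -5.5489]
||prox(x)||_1 = 0.0 + 1.9067 + 5.5489 = 7.4556


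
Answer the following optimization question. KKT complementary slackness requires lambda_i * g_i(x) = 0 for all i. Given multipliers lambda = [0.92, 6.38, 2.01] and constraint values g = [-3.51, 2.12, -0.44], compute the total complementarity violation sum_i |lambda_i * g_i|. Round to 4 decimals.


KKT complementary slackness check:
lambda_1 * g_1 = 0.92 * -3.51 = -3.2292
lambda_2 * g_2 = 6.38 * 2.12 = 13.5256
lambda_3 * g_3 = 2.01 * -0.44 = -0.8844
Total violation = 3.2292 + 13.5256 + 0.8844 = 17.6392


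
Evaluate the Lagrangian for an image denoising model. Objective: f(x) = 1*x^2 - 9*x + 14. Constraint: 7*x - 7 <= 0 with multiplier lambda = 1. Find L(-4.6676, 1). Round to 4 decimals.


Step 1: Evaluate f(x).
f(-4.6676) = 1*(-4.6676)^2 - 9*(-4.6676) + 14 = 77.7949
Step 2: Evaluate g(x).
g(-4.6676) = 7*-4.6676 - 7 = -39.6732
Step 3: Compute Lagrangian.
L = 77.7949 + 1*-39.6732 = 38.1217


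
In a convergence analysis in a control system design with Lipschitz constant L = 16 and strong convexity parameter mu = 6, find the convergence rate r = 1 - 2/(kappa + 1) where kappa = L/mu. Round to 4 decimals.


Step 1: Compute the condition number.
kappa = L/mu = 16/6 = 2.6667
Step 2: Compute the convergence rate.
r = 1 - 2/(kappa + 1) = 1 - 2*mu/(L + mu) = (L - mu)/(L + mu) = 10/22 = 0.4545


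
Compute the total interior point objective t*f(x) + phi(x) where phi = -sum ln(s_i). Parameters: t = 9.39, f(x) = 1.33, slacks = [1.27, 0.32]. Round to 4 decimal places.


Step 1: Compute log-barrier.
ln values: [0.239, -1.1394]
phi = -(0.239 - 1.1394) = 0.9004
Step 2: Compute augmented objective.
t*f(x) = 9.39*1.33 = 12.4887
Total = 12.4887 + 0.9004 = 13.3891


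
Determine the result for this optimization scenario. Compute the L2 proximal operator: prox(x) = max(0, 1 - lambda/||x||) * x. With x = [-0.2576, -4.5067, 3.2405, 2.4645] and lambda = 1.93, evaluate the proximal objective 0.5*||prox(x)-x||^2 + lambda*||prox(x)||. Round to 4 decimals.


Step 1: Compute ||x||.
||x|| = 6.0788
Step 2: Compute scaling factor.
scale = max(0, 1 - 1.93/6.0788) = 0.6825
Step 3: prox(x) = [-0.1758, -3.0758, 2.2116, 1.682]
||prox(x)|| = 4.1488
Step 4: Proximal objective.
0.5*||prox-x||^2 = 1.8625
lambda*||prox|| = 8.0072
Total = 9.8696


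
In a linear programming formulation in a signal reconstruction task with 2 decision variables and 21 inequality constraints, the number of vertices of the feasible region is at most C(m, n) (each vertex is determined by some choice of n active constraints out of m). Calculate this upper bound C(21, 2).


Each vertex corresponds to some choice of n active constraints out of m, so the number of vertices is at most C(m, n) = m! / (n!(m-n)!).
m = 21, n = 2
Numerator: 21 * 20
Denominator: 2! = 2
C(21, 2) = 210


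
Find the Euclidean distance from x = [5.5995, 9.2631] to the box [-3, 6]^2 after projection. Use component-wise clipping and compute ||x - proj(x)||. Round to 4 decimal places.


Project each component onto [-3, 6].
clip(5.5995) = 5.5995, clip(9.2631) = 6.0
Projection = [5.5995, 6.0]
Squared diffs: [0.0, 10.6478]
Distance = sqrt(10.6478) = 3.2631


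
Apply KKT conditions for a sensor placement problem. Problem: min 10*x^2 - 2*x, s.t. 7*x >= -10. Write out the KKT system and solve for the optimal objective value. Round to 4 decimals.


Step 1: Try lambda = 0 (constraint inactive).
Stationarity: 2*10*x - 2 = 0
x* = 2/(2*10) = 0.1
Check constraint: 7*0.1 = 0.7 >= -10 -- satisfied.
Step 2: Compute optimal value.
f(x*) = 10*0.1^2 - 2*0.1 = -0.1


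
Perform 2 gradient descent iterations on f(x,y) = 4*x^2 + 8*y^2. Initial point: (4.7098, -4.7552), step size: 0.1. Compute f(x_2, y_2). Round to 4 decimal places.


Gradient descent on f(x,y) = 4*x^2 + 8*y^2.
Starting point: (4.7098, -4.7552), alpha = 0.1
Step 1: grad_x = 2*4*4.7098 = 37.6784, grad_y = 2*8*-4.7552 = -76.0832
  x_1 = 4.7098 - 0.1*37.6784 = 0.942
  y_1 = -4.7552 - 0.1*-76.0832 = 2.8531
Step 2: grad_x = 2*4*0.942 = 7.5357, grad_y = 2*8*2.8531 = 45.6499
  x_2 = 0.942 - 0.1*7.5357 = 0.1884
  y_2 = 2.8531 - 0.1*45.6499 = -1.7119
f(0.1884, -1.7119) = 4*0.1884^2 + 8*(-1.7119)^2 = 23.586


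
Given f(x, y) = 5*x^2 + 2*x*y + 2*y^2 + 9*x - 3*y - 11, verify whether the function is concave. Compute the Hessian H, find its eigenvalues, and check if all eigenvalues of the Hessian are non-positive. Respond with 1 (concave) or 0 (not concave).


The Hessian of f(x,y) = 5*x^2 + 2*x*y + 2*y^2 + 9*x - 3*y - 11 is:
H = [[10, 2], [2, 4]]
Trace = 10 + 4 = 14
Determinant = 10*4 - (2)^2 = 36
Discriminant = (14)^2 - 4*36 = 52.0
Eigenvalues: lambda_1 = 3.3944, lambda_2 = 10.6056
The function is not concave.

0


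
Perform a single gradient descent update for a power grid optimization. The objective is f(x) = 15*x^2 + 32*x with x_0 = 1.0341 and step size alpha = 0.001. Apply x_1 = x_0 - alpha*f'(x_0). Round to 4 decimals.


We compute the gradient at x_0 and apply the update.
f'(x) = 30*x + 32
f'(1.0341) = 30*1.0341 + 32 = 63.023
x_1 = 1.0341 - 0.001*63.023 = 0.9711


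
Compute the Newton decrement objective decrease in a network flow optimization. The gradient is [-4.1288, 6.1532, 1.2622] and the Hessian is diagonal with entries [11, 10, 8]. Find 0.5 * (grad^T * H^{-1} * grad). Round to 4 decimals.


Step 1: H is diagonal, so H^(-1) * g = [-0.3753, 0.6153, 0.1578].
Step 2: g^T H^(-1) g = sum_i g_i^2 / H_ii
  = (-4.1288)^2/11 + (6.1532)^2/10 + (1.2622)^2/8
  = 1.5497 + 3.7862 + 0.1991 = 5.5351
Step 3: Objective decrease = 0.5 * g^T H^(-1) g = 2.7675


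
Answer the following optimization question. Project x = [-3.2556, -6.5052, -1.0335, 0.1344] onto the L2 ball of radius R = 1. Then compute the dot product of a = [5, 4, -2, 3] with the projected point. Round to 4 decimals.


Step 1: Compute ||x|| (intermediates to 6 decimals).
||x|| = sqrt((-3.2556)^2 + (-6.5052)^2 + (-1.0335)^2 + 0.1344^2) = 7.348656
Step 2: Project.
Since ||x|| > R, scale = R/||x|| = 1/7.348656 = 0.136079, proj(x) = scale * x
proj(x) = [-0.443019, -0.885221, -0.140638, 0.018289]
Step 3: Dot product.
a^T * proj(x) = 5*(-0.443019) + 4*(-0.885221) - 2*(-0.140638) + 3*0.018289 = -5.4198


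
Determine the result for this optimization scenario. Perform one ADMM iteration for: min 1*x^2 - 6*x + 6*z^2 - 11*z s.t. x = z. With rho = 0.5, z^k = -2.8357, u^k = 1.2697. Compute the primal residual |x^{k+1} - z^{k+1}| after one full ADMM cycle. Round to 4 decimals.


ADMM iteration with rho = 0.5, z^k = -2.8357, u^k = 1.2697
Step 1: x-update.
Minimize 1*x^2 - 6*x + (0.5/2)*(x + 2.8357 + 1.2697)^2
FOC: (2*1 + 0.5)*x = 6 + 0.5*(-2.8357 - 1.2697)
x^{k+1} = 1.5789
Step 2: z-update.
Minimize 6*z^2 - 11*z + (0.5/2)*(1.5789 - z + 1.2697)^2
FOC: (2*6 + 0.5)*z = 11 + 0.5*(1.5789 + 1.2697)
z^{k+1} = 0.9939
Step 3: u-update.
u^{k+1} = 1.2697 + 1.5789 - 0.9939 = 1.8547
Step 4: Primal residual = |1.5789 - 0.9939| = 0.585


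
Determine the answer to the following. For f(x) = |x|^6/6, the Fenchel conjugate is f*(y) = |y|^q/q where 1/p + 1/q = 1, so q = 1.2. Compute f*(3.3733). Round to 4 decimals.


The conjugate exponent q satisfies 1/p + 1/q = 1.
p = 6, so q = 6/(6 - 1) = 1.2
|y|^q = 3.3733^1.2 = 4.302
f*(3.3733) = 4.302 / 1.2 = 3.585


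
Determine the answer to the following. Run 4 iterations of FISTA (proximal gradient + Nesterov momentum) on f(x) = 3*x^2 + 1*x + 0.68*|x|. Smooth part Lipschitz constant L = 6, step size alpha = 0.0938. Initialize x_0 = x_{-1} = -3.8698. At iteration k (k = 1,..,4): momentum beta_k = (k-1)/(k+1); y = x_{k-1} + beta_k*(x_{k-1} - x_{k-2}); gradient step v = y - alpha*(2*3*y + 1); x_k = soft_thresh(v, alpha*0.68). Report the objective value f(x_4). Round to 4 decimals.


FISTA on f(x) = 3*x^2 + 1*x + 0.68*|x|
L = 6, alpha = 0.0938
Iteration 1: beta = 0.0, y = -3.8698 + 0.0*(-3.8698 + 3.8698) = -3.8698
  grad(y) = -22.2188, v = y - alpha*grad = -1.7857
  prox(v) = soft_thresh(-1.7857, 0.0638) = -1.7219
Iteration 2: beta = 0.3333, y = -1.7219 + 0.3333*(-1.7219 + 3.8698) = -1.0059
  grad(y) = -5.0355, v = y - alpha*grad = -0.5336
  prox(v) = soft_thresh(-0.5336, 0.0638) = -0.4698
Iteration 3: beta = 0.5, y = -0.4698 + 0.5*(-0.4698 + 1.7219) = 0.1562
  grad(y) = 1.9374, v = y - alpha*grad = -0.0255
  prox(v) = soft_thresh(-0.0255, 0.0638) = 0.0
Iteration 4: beta = 0.6, y = 0.0 + 0.6*(0.0 + 0.4698) = 0.2819
  grad(y) = 2.6913, v = y - alpha*grad = 0.0294
  prox(v) = soft_thresh(0.0294, 0.0638) = 0.0
f(x_4) = 3*0.0^2 + 1*0.0 + 0.68*|0.0| = 0.0


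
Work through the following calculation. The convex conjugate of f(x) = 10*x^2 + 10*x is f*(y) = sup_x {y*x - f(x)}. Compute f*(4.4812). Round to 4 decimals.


f*(y) = sup_x {y*x - a*x^2 - b*x} = sup_x {(y-b)*x - a*x^2}
FOC: (y - b) - 2a*x = 0 => x* = (y - b)/(2a)
x* = (4.4812 - 10)/(2*10) = -0.2759
f*(4.4812) = (y-b)^2/(4a) = (4.4812 - 10)^2/(4*10)
= 30.4572/40 = 0.7614


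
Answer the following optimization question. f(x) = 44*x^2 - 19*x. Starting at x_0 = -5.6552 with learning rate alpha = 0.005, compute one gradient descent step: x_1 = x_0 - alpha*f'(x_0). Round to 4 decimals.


We compute the gradient at x_0 and apply the update.
f'(x) = 88*x - 19
f'(-5.6552) = 88*-5.6552 - 19 = -516.6576
x_1 = -5.6552 - 0.005*-516.6576 = -3.0719


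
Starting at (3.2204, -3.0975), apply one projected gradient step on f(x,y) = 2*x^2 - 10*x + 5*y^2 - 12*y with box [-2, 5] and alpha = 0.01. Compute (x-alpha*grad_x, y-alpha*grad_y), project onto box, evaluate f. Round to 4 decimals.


Step 1: Compute gradient at (3.2204, -3.0975).
grad_x = 2*2*3.2204 - 10 = 2.8816
grad_y = 2*5*-3.0975 - 12 = -42.975
Step 2: Gradient step.
x_raw = 3.2204 - 0.01*2.8816 = 3.1916
y_raw = -3.0975 - 0.01*-42.975 = -2.6678
Step 3: Project onto [-2, 5].
x_proj = clip(3.1916) = 3.1916
y_proj = clip(-2.6678) = -2.0
Step 4: Evaluate f.
f(3.1916, -2.0) = 32.4566


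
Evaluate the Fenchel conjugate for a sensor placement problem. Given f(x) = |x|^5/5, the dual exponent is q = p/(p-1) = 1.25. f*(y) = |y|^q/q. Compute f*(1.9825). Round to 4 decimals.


The conjugate exponent q satisfies 1/p + 1/q = 1.
p = 5, so q = 5/(5 - 1) = 1.25
|y|^q = 1.9825^1.25 = 2.3524
f*(1.9825) = 2.3524 / 1.25 = 1.8819


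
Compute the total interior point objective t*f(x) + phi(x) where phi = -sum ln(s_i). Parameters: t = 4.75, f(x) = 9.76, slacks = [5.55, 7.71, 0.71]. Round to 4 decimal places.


Step 1: Compute log-barrier.
ln values: [1.7138, 2.0425, -0.3425]
phi = -(1.7138 + 2.0425 - 0.3425) = -3.4138
Step 2: Compute augmented objective.
t*f(x) = 4.75*9.76 = 46.36
Total = 46.36 - 3.4138 = 42.9462


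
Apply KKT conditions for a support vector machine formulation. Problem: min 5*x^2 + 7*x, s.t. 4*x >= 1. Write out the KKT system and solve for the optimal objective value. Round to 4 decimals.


Step 1: Try lambda = 0 (constraint inactive).
x_unc = -7/(2*5) = -0.7
Check: 4*-0.7 = -2.8 < 1 -- violated!
Step 2: Constraint must be active: 4*x = 1
x* = 1/4 = 0.25
lambda = (2*5*0.25 + 7)/4 = 2.375
Step 3: Compute optimal value.
f(x*) = 5*0.25^2 + 7*0.25 = 2.0625


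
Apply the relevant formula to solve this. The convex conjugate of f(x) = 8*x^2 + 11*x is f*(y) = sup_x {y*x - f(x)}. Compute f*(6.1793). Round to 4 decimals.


f*(y) = sup_x {y*x - a*x^2 - b*x} = sup_x {(y-b)*x - a*x^2}
FOC: (y - b) - 2a*x = 0 => x* = (y - b)/(2a)
x* = (6.1793 - 11)/(2*8) = -0.3013
f*(6.1793) = (y-b)^2/(4a) = (6.1793 - 11)^2/(4*8)
= 23.2391/32 = 0.7262


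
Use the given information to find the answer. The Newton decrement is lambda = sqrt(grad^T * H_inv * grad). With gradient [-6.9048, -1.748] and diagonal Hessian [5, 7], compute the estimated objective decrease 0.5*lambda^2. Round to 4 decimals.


Step 1: H is diagonal, so H^(-1) * g = [-1.381, -0.2497].
Step 2: g^T H^(-1) g = sum_i g_i^2 / H_ii
  = (-6.9048)^2/5 + (-1.748)^2/7
  = 9.5353 + 0.4365 = 9.9718
Step 3: Objective decrease = 0.5 * g^T H^(-1) g = 4.9859


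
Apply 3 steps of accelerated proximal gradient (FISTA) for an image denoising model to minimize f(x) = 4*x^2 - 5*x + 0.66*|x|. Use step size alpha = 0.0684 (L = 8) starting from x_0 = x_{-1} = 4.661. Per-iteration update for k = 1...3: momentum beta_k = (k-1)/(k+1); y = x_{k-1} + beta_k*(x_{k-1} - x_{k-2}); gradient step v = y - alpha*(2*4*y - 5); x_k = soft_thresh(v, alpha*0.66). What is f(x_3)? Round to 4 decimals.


FISTA on f(x) = 4*x^2 - 5*x + 0.66*|x|
L = 8, alpha = 0.0684
Iteration 1: beta = 0.0, y = 4.661 + 0.0*(4.661 - 4.661) = 4.661
  grad(y) = 32.288, v = y - alpha*grad = 2.4525
  prox(v) = soft_thresh(2.4525, 0.0451) = 2.4074
Iteration 2: beta = 0.3333, y = 2.4074 + 0.3333*(2.4074 - 4.661) = 1.6561
  grad(y) = 8.2491, v = y - alpha*grad = 1.0919
  prox(v) = soft_thresh(1.0919, 0.0451) = 1.0468
Iteration 3: beta = 0.5, y = 1.0468 + 0.5*(1.0468 - 2.4074) = 0.3665
  grad(y) = -2.0683, v = y - alpha*grad = 0.5079
  prox(v) = soft_thresh(0.5079, 0.0451) = 0.4628
f(x_3) = 4*0.4628^2 - 5*0.4628 + 0.66*|0.4628| = -1.1518


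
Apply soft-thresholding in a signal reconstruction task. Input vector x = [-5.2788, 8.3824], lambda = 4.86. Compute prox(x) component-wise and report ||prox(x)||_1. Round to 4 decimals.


Soft-thresholding with lambda = 4.86:
prox(-5.2788) = sign(-5.2788)*max(|-5.2788| - 4.86, 0) = -0.4188
prox(8.3824) = sign(8.3824)*max(|8.3824| - 4.86, 0) = 3.5224
prox(x) = [-0.4188, 3.5224]
||prox(x)||_1 = 0.4188 + 3.5224 = 3.9412


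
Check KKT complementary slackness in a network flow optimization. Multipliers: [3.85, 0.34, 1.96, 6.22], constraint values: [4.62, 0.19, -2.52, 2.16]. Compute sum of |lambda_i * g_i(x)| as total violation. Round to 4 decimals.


KKT complementary slackness check:
lambda_1 * g_1 = 3.85 * 4.62 = 17.787
lambda_2 * g_2 = 0.34 * 0.19 = 0.0646
lambda_3 * g_3 = 1.96 * -2.52 = -4.9392
lambda_4 * g_4 = 6.22 * 2.16 = 13.4352
Total violation = 17.787 + 0.0646 + 4.9392 + 13.4352 = 36.226


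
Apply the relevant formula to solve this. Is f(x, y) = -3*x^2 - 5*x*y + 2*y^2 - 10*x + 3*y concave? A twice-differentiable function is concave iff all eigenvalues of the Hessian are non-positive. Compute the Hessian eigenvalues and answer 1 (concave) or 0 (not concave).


The Hessian of f(x,y) = -3*x^2 - 5*x*y + 2*y^2 - 10*x + 3*y is:
H = [[-6, -5], [-5, 4]]
Trace = -6 + 4 = -2
Determinant = -6*4 - (-5)^2 = -49
Discriminant = (-2)^2 - 4*-49 = 200.0
Eigenvalues: lambda_1 = -8.0711, lambda_2 = 6.0711
The function is not concave.

0


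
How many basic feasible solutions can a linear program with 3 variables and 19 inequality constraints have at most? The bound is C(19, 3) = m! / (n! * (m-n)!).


Each vertex corresponds to some choice of n active constraints out of m, so the number of vertices is at most C(m, n) = m! / (n!(m-n)!).
m = 19, n = 3
Numerator: 19 * 18 * 17
Denominator: 3! = 6
C(19, 3) = 969


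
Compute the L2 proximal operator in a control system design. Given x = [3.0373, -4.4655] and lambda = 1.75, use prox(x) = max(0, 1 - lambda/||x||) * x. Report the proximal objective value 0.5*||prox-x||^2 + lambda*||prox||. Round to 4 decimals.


Step 1: Compute ||x||.
||x|| = 5.4005
Step 2: Compute scaling factor.
scale = max(0, 1 - 1.75/5.4005) = 0.676
Step 3: prox(x) = [2.0531, -3.0185]
||prox(x)|| = 3.6505
Step 4: Proximal objective.
0.5*||prox-x||^2 = 1.5313
lambda*||prox|| = 6.3884
Total = 7.9197


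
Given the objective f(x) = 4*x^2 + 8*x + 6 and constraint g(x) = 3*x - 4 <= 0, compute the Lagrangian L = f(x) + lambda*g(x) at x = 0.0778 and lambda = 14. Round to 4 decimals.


Step 1: Evaluate f(x).
f(0.0778) = 4*0.0778^2 + 8*0.0778 + 6 = 6.6466
Step 2: Evaluate g(x).
g(0.0778) = 3*0.0778 - 4 = -3.7666
Step 3: Compute Lagrangian.
L = 6.6466 + 14*-3.7666 = -46.0858


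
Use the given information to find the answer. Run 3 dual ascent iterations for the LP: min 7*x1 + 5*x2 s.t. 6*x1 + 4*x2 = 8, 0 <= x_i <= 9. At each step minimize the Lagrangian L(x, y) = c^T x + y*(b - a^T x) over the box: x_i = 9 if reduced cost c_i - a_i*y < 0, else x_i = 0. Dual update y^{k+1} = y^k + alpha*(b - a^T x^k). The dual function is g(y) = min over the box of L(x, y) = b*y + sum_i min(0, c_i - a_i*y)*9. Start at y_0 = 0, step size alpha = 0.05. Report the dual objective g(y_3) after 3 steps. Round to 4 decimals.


Dual ascent for LP: min 7*x1 + 5*x2, 6*x1 + 4*x2 = 8, 0 <= x_i <= 9
Step 1: y^k = 0.0, reduced costs: (7.0, 5.0)
  x^k = (0.0, 0.0), subgradient = b - a^T x = 8.0
  y^{k+1} = 0.0 + 0.05*8.0 = 0.4
Step 2: y^k = 0.4, reduced costs: (4.6, 3.4)
  x^k = (0.0, 0.0), subgradient = b - a^T x = 8.0
  y^{k+1} = 0.4 + 0.05*8.0 = 0.8
Step 3: y^k = 0.8, reduced costs: (2.2, 1.8)
  x^k = (0.0, 0.0), subgradient = b - a^T x = 8.0
  y^{k+1} = 0.8 + 0.05*8.0 = 1.2
Dual objective at y_3 = 1.2: reduced costs (-0.2, 0.2), box minimizer x = (9.0, 0.0)
g(y_3) = b*y + (c1 - a1*y)*x1 + (c2 - a2*y)*x2 = 8*1.2 + (-0.2)*9.0 + 0.2*0.0 = 9.6 - 1.8 + 0.0 = 7.8


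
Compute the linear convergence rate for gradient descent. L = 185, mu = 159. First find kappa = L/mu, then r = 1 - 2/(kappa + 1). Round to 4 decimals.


Step 1: Compute the condition number.
kappa = L/mu = 185/159 = 1.1635
Step 2: Compute the convergence rate.
r = 1 - 2/(kappa + 1) = 1 - 2*mu/(L + mu) = (L - mu)/(L + mu) = 26/344 = 0.0756


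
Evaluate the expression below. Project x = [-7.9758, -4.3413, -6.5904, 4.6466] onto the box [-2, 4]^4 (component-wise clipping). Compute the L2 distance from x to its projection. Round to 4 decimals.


Project each component onto [-2, 4].
clip(-7.9758) = -2.0, clip(-4.3413) = -2.0, clip(-6.5904) = -2.0, clip(4.6466) = 4.0
Projection = [-2.0, -2.0, -2.0, 4.0]
Squared diffs: [35.7102, 5.4817, 21.0718, 0.4181]
Distance = sqrt(62.6818) = 7.9172


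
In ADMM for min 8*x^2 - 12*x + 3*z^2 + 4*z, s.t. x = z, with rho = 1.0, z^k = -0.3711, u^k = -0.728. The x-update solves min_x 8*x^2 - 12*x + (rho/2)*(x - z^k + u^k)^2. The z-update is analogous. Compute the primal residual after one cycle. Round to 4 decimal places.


ADMM iteration with rho = 1.0, z^k = -0.3711, u^k = -0.728
Step 1: x-update.
Minimize 8*x^2 - 12*x + (1.0/2)*(x + 0.3711 - 0.728)^2
FOC: (2*8 + 1.0)*x = 12 + 1.0*(-0.3711 + 0.728)
x^{k+1} = 0.7269
Step 2: z-update.
Minimize 3*z^2 + 4*z + (1.0/2)*(0.7269 - z - 0.728)^2
FOC: (2*3 + 1.0)*z = -4 + 1.0*(0.7269 - 0.728)
z^{k+1} = -0.5716
Step 3: u-update.
u^{k+1} = -0.728 + 0.7269 + 0.5716 = 0.5705
Step 4: Primal residual = |0.7269 + 0.5716| = 1.2985


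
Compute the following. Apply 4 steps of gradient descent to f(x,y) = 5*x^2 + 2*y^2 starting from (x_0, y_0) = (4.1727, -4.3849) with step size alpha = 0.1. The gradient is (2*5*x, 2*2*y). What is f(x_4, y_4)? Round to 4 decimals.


Gradient descent on f(x,y) = 5*x^2 + 2*y^2.
Starting point: (4.1727, -4.3849), alpha = 0.1
Step 1: grad_x = 2*5*4.1727 = 41.727, grad_y = 2*2*-4.3849 = -17.5396
  x_1 = 4.1727 - 0.1*41.727 = 0.0
  y_1 = -4.3849 - 0.1*-17.5396 = -2.6309
Step 2: grad_x = 2*5*0.0 = 0.0, grad_y = 2*2*-2.6309 = -10.5238
  x_2 = 0.0 - 0.1*0.0 = 0.0
  y_2 = -2.6309 - 0.1*-10.5238 = -1.5786
Step 3: grad_x = 2*5*0.0 = 0.0, grad_y = 2*2*-1.5786 = -6.3143
  x_3 = 0.0 - 0.1*0.0 = 0.0
  y_3 = -1.5786 - 0.1*-6.3143 = -0.9471
Step 4: grad_x = 2*5*0.0 = 0.0, grad_y = 2*2*-0.9471 = -3.7886
  x_4 = 0.0 - 0.1*0.0 = 0.0
  y_4 = -0.9471 - 0.1*-3.7886 = -0.5683
f(0.0, -0.5683) = 5*0.0^2 + 2*(-0.5683)^2 = 0.6459


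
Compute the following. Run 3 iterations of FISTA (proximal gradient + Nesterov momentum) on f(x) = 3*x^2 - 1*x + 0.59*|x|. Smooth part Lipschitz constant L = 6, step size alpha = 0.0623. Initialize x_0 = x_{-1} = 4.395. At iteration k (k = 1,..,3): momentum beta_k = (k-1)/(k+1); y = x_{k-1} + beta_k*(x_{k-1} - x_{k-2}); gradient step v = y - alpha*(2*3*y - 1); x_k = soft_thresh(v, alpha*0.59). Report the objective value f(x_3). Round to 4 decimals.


FISTA on f(x) = 3*x^2 - 1*x + 0.59*|x|
L = 6, alpha = 0.0623
Iteration 1: beta = 0.0, y = 4.395 + 0.0*(4.395 - 4.395) = 4.395
  grad(y) = 25.37, v = y - alpha*grad = 2.8144
  prox(v) = soft_thresh(2.8144, 0.0368) = 2.7777
Iteration 2: beta = 0.3333, y = 2.7777 + 0.3333*(2.7777 - 4.395) = 2.2386
  grad(y) = 12.4315, v = y - alpha*grad = 1.4641
  prox(v) = soft_thresh(1.4641, 0.0368) = 1.4273
Iteration 3: beta = 0.5, y = 1.4273 + 0.5*(1.4273 - 2.7777) = 0.7522
  grad(y) = 3.5131, v = y - alpha*grad = 0.5333
  prox(v) = soft_thresh(0.5333, 0.0368) = 0.4966
f(x_3) = 3*0.4966^2 - 1*0.4966 + 0.59*|0.4966| = 0.5361


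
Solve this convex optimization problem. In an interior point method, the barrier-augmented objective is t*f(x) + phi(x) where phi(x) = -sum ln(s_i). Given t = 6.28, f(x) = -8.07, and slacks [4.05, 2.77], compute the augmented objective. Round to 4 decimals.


Step 1: Compute log-barrier.
ln values: [1.3987, 1.0188]
phi = -(1.3987 + 1.0188) = -2.4176
Step 2: Compute augmented objective.
t*f(x) = 6.28*-8.07 = -50.6796
Total = -50.6796 - 2.4176 = -53.0972


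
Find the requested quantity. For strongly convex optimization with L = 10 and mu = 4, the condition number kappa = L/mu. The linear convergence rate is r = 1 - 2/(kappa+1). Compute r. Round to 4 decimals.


Step 1: Compute the condition number.
kappa = L/mu = 10/4 = 2.5
Step 2: Compute the convergence rate.
r = 1 - 2/(kappa + 1) = 1 - 2*mu/(L + mu) = (L - mu)/(L + mu) = 6/14 = 0.4286


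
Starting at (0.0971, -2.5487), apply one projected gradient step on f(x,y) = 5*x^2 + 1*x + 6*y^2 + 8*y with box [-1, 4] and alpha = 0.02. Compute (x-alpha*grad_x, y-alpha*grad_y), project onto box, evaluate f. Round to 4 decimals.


Step 1: Compute gradient at (0.0971, -2.5487).
grad_x = 2*5*0.0971 + 1 = 1.971
grad_y = 2*6*-2.5487 + 8 = -22.5844
Step 2: Gradient step.
x_raw = 0.0971 - 0.02*1.971 = 0.0577
y_raw = -2.5487 - 0.02*-22.5844 = -2.097
Step 3: Project onto [-1, 4].
x_proj = clip(0.0577) = 0.0577
y_proj = clip(-2.097) = -1.0
Step 4: Evaluate f.
f(0.0577, -1.0) = -1.9257


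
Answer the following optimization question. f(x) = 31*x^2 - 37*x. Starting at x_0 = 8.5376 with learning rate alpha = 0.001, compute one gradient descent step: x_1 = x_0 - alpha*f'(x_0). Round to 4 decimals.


We compute the gradient at x_0 and apply the update.
f'(x) = 62*x - 37
f'(8.5376) = 62*8.5376 - 37 = 492.3312
x_1 = 8.5376 - 0.001*492.3312 = 8.0453


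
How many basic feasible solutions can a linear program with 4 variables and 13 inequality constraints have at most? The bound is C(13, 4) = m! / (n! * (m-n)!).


Each vertex corresponds to some choice of n active constraints out of m, so the number of vertices is at most C(m, n) = m! / (n!(m-n)!).
m = 13, n = 4
Numerator: 13 * 12 * 11 * 10
Denominator: 4! = 24
C(13, 4) = 715


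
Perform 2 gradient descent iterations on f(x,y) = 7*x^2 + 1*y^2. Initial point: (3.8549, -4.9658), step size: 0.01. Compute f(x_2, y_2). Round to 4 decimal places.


Gradient descent on f(x,y) = 7*x^2 + 1*y^2.
Starting point: (3.8549, -4.9658), alpha = 0.01
Step 1: grad_x = 2*7*3.8549 = 53.9686, grad_y = 2*1*-4.9658 = -9.9316
  x_1 = 3.8549 - 0.01*53.9686 = 3.3152
  y_1 = -4.9658 - 0.01*-9.9316 = -4.8665
Step 2: grad_x = 2*7*3.3152 = 46.413, grad_y = 2*1*-4.8665 = -9.733
  x_2 = 3.3152 - 0.01*46.413 = 2.8511
  y_2 = -4.8665 - 0.01*-9.733 = -4.7692
f(2.8511, -4.7692) = 7*2.8511^2 + 1*(-4.7692)^2 = 79.6456


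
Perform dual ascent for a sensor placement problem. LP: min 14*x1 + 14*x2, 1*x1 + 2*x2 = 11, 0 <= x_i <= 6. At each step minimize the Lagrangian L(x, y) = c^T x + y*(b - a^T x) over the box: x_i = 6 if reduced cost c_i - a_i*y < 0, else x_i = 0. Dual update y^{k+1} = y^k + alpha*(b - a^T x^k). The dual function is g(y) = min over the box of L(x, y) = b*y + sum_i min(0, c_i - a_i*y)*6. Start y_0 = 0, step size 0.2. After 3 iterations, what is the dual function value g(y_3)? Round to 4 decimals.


Dual ascent for LP: min 14*x1 + 14*x2, 1*x1 + 2*x2 = 11, 0 <= x_i <= 6
Step 1: y^k = 0.0, reduced costs: (14.0, 14.0)
  x^k = (0.0, 0.0), subgradient = b - a^T x = 11.0
  y^{k+1} = 0.0 + 0.2*11.0 = 2.2
Step 2: y^k = 2.2, reduced costs: (11.8, 9.6)
  x^k = (0.0, 0.0), subgradient = b - a^T x = 11.0
  y^{k+1} = 2.2 + 0.2*11.0 = 4.4
Step 3: y^k = 4.4, reduced costs: (9.6, 5.2)
  x^k = (0.0, 0.0), subgradient = b - a^T x = 11.0
  y^{k+1} = 4.4 + 0.2*11.0 = 6.6
Dual objective at y_3 = 6.6: reduced costs (7.4, 0.8), box minimizer x = (0.0, 0.0)
g(y_3) = b*y + (c1 - a1*y)*x1 + (c2 - a2*y)*x2 = 11*6.6 + 7.4*0.0 + 0.8*0.0 = 72.6 + 0.0 + 0.0 = 72.6


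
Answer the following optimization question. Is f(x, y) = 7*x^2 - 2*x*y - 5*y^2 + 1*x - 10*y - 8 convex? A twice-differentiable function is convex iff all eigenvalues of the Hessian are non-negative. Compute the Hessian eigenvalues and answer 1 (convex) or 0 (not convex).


The Hessian of f(x,y) = 7*x^2 - 2*x*y - 5*y^2 + 1*x - 10*y - 8 is:
H = [[14, -2], [-2, -10]]
Trace = 14 - 10 = 4
Determinant = 14*-10 - (-2)^2 = -144
Discriminant = (4)^2 - 4*-144 = 592.0
Eigenvalues: lambda_1 = -10.1655, lambda_2 = 14.1655
The function is not convex.

0


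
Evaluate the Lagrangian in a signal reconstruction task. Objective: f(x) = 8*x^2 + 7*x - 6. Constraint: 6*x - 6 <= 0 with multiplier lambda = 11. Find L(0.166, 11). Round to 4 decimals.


Step 1: Evaluate f(x).
f(0.166) = 8*0.166^2 + 7*0.166 - 6 = -4.6176
Step 2: Evaluate g(x).
g(0.166) = 6*0.166 - 6 = -5.004
Step 3: Compute Lagrangian.
L = -4.6176 + 11*-5.004 = -59.6616


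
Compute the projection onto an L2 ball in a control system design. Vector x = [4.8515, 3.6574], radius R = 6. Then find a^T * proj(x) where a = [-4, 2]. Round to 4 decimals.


Step 1: Compute ||x|| (intermediates to 6 decimals).
||x|| = sqrt(4.8515^2 + 3.6574^2) = 6.075659
Step 2: Project.
Since ||x|| > R, scale = R/||x|| = 6/6.075659 = 0.987547, proj(x) = scale * x
proj(x) = [4.791084, 3.611854]
Step 3: Dot product.
a^T * proj(x) = -4*4.791084 + 2*3.611854 = -11.9406


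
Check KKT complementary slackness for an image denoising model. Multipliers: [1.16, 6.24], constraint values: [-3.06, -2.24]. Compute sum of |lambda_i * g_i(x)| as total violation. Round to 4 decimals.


KKT complementary slackness check:
lambda_1 * g_1 = 1.16 * -3.06 = -3.5496
lambda_2 * g_2 = 6.24 * -2.24 = -13.9776
Total violation = 3.5496 + 13.9776 = 17.5272


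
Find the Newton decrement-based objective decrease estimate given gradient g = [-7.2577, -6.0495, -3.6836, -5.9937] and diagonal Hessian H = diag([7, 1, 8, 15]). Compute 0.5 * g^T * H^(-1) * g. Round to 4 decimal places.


Step 1: H is diagonal, so H^(-1) * g = [-1.0368, -6.0495, -0.4605, -0.3996].
Step 2: g^T H^(-1) g = sum_i g_i^2 / H_ii
  = (-7.2577)^2/7 + (-6.0495)^2/1 + (-3.6836)^2/8 + (-5.9937)^2/15
  = 7.5249 + 36.5965 + 1.6961 + 2.395 = 48.2124
Step 3: Objective decrease = 0.5 * g^T H^(-1) g = 24.1062


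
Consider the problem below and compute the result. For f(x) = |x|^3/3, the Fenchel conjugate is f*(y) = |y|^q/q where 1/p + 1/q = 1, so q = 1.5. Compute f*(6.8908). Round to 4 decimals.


The conjugate exponent q satisfies 1/p + 1/q = 1.
p = 3, so q = 3/(3 - 1) = 1.5
|y|^q = 6.8908^1.5 = 18.0886
f*(6.8908) = 18.0886 / 1.5 = 12.0591


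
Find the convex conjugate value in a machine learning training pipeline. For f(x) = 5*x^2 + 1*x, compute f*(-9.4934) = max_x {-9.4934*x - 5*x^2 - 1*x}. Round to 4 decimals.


f*(y) = sup_x {y*x - a*x^2 - b*x} = sup_x {(y-b)*x - a*x^2}
FOC: (y - b) - 2a*x = 0 => x* = (y - b)/(2a)
x* = (-9.4934 - 1)/(2*5) = -1.0493
f*(-9.4934) = (y-b)^2/(4a) = (-9.4934 - 1)^2/(4*5)
= 110.1114/20 = 5.5056


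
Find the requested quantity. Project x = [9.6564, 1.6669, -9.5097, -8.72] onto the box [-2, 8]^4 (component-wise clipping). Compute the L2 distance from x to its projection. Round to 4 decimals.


Project each component onto [-2, 8].
clip(9.6564) = 8.0, clip(1.6669) = 1.6669, clip(-9.5097) = -2.0, clip(-8.72) = -2.0
Projection = [8.0, 1.6669, -2.0, -2.0]
Squared diffs: [2.7437, 0.0, 56.3956, 45.1584]
Distance = sqrt(104.2977) = 10.2126


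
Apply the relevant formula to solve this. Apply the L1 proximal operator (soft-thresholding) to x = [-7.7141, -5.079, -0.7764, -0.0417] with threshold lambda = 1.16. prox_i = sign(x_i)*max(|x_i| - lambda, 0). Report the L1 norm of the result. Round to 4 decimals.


Soft-thresholding with lambda = 1.16:
prox(-7.7141) = sign(-7.7141)*max(|-7.7141| - 1.16, 0) = -6.5541
prox(-5.079) = sign(-5.079)*max(|-5.079| - 1.16, 0) = -3.919
prox(-0.7764) = sign(-0.7764)*max(|-0.7764| - 1.16, 0) = 0.0
prox(-0.0417) = sign(-0.0417)*max(|-0.0417| - 1.16, 0) = 0.0
prox(x) = [-6.5541, -3.919, 0.0, 0.0]
||prox(x)||_1 = 6.5541 + 3.919 + 0.0 + 0.0 = 10.4731


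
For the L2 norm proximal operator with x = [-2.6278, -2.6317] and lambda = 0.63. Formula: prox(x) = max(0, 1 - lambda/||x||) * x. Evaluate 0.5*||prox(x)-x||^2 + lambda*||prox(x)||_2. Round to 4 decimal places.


Step 1: Compute ||x||.
||x|| = 3.719
Step 2: Compute scaling factor.
scale = max(0, 1 - 0.63/3.719) = 0.8306
Step 3: prox(x) = [-2.1827, -2.1859]
||prox(x)|| = 3.089
Step 4: Proximal objective.
0.5*||prox-x||^2 = 0.1985
lambda*||prox|| = 1.9461
Total = 2.1445


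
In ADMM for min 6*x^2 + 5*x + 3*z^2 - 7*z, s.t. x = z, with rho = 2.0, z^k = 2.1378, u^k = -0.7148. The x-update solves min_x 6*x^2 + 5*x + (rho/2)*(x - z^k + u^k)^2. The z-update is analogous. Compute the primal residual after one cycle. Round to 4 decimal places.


ADMM iteration with rho = 2.0, z^k = 2.1378, u^k = -0.7148
Step 1: x-update.
Minimize 6*x^2 + 5*x + (2.0/2)*(x - 2.1378 - 0.7148)^2
FOC: (2*6 + 2.0)*x = -5 + 2.0*(2.1378 + 0.7148)
x^{k+1} = 0.0504
Step 2: z-update.
Minimize 3*z^2 - 7*z + (2.0/2)*(0.0504 - z - 0.7148)^2
FOC: (2*3 + 2.0)*z = 7 + 2.0*(0.0504 - 0.7148)
z^{k+1} = 0.7089
Step 3: u-update.
u^{k+1} = -0.7148 + 0.0504 - 0.7089 = -1.3733
Step 4: Primal residual = |0.0504 - 0.7089| = 0.6585


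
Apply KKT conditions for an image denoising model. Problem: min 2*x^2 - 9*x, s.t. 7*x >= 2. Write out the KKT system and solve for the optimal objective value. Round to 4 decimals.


Step 1: Try lambda = 0 (constraint inactive).
Stationarity: 2*2*x - 9 = 0
x* = 9/(2*2) = 2.25
Check constraint: 7*2.25 = 15.75 >= 2 -- satisfied.
Step 2: Compute optimal value.
f(x*) = 2*2.25^2 - 9*2.25 = -10.125


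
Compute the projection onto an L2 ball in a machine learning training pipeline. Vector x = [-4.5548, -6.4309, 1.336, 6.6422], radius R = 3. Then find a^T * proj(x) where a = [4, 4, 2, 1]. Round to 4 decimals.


Step 1: Compute ||x|| (intermediates to 6 decimals).
||x|| = sqrt((-4.5548)^2 + (-6.4309)^2 + 1.336^2 + 6.6422^2) = 10.392613
Step 2: Project.
Since ||x|| > R, scale = R/||x|| = 3/10.392613 = 0.288667, proj(x) = scale * x
proj(x) = [-1.31482, -1.856389, 0.385659, 1.917384]
Step 3: Dot product.
a^T * proj(x) = 4*(-1.31482) + 4*(-1.856389) + 2*0.385659 + 1*1.917384 = -9.9961


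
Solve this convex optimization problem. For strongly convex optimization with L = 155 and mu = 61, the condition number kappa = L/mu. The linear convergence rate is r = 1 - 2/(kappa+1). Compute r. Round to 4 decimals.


Step 1: Compute the condition number.
kappa = L/mu = 155/61 = 2.541
Step 2: Compute the convergence rate.
r = 1 - 2/(kappa + 1) = 1 - 2*mu/(L + mu) = (L - mu)/(L + mu) = 94/216 = 0.4352


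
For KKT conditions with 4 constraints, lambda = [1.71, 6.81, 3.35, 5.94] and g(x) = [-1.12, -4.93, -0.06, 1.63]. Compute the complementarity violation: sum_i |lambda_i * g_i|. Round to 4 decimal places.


KKT complementary slackness check:
lambda_1 * g_1 = 1.71 * -1.12 = -1.9152
lambda_2 * g_2 = 6.81 * -4.93 = -33.5733
lambda_3 * g_3 = 3.35 * -0.06 = -0.201
lambda_4 * g_4 = 5.94 * 1.63 = 9.6822
Total violation = 1.9152 + 33.5733 + 0.201 + 9.6822 = 45.3717


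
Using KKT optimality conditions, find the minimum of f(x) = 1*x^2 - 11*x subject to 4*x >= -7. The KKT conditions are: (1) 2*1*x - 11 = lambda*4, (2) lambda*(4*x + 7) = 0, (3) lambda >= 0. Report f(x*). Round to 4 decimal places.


Step 1: Try lambda = 0 (constraint inactive).
Stationarity: 2*1*x - 11 = 0
x* = 11/(2*1) = 5.5
Check constraint: 4*5.5 = 22.0 >= -7 -- satisfied.
Step 2: Compute optimal value.
f(x*) = 1*5.5^2 - 11*5.5 = -30.25


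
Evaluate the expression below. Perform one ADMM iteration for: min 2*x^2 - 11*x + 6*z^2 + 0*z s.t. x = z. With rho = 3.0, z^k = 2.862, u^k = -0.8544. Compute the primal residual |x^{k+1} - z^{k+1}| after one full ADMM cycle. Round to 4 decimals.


ADMM iteration with rho = 3.0, z^k = 2.862, u^k = -0.8544
Step 1: x-update.
Minimize 2*x^2 - 11*x + (3.0/2)*(x - 2.862 - 0.8544)^2
FOC: (2*2 + 3.0)*x = 11 + 3.0*(2.862 + 0.8544)
x^{k+1} = 3.1642
Step 2: z-update.
Minimize 6*z^2 + 0*z + (3.0/2)*(3.1642 - z - 0.8544)^2
FOC: (2*6 + 3.0)*z = 0 + 3.0*(3.1642 - 0.8544)
z^{k+1} = 0.462
Step 3: u-update.
u^{k+1} = -0.8544 + 3.1642 - 0.462 = 1.8478
Step 4: Primal residual = |3.1642 - 0.462| = 2.7022


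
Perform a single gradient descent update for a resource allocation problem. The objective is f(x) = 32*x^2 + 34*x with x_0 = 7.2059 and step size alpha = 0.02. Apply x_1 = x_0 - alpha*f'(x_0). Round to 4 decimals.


We compute the gradient at x_0 and apply the update.
f'(x) = 64*x + 34
f'(7.2059) = 64*7.2059 + 34 = 495.1776
x_1 = 7.2059 - 0.02*495.1776 = -2.6977


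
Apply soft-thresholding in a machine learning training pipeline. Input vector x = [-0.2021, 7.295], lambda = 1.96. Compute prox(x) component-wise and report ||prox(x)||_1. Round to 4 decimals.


Soft-thresholding with lambda = 1.96:
prox(-0.2021) = sign(-0.2021)*max(|-0.2021| - 1.96, 0) = 0.0
prox(7.295) = sign(7.295)*max(|7.295| - 1.96, 0) = 5.335
prox(x) = [0.0, 5.335]
||prox(x)||_1 = 0.0 + 5.335 = 5.335


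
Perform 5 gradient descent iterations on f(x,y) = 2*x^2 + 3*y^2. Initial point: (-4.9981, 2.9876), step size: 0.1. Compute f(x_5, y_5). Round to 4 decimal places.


Gradient descent on f(x,y) = 2*x^2 + 3*y^2.
Starting point: (-4.9981, 2.9876), alpha = 0.1
Step 1: grad_x = 2*2*-4.9981 = -19.9924, grad_y = 2*3*2.9876 = 17.9256
  x_1 = -4.9981 - 0.1*-19.9924 = -2.9989
  y_1 = 2.9876 - 0.1*17.9256 = 1.195
Step 2: grad_x = 2*2*-2.9989 = -11.9954, grad_y = 2*3*1.195 = 7.1702
  x_2 = -2.9989 - 0.1*-11.9954 = -1.7993
  y_2 = 1.195 - 0.1*7.1702 = 0.478
Step 3: grad_x = 2*2*-1.7993 = -7.1973, grad_y = 2*3*0.478 = 2.8681
  x_3 = -1.7993 - 0.1*-7.1973 = -1.0796
  y_3 = 0.478 - 0.1*2.8681 = 0.1912
Step 4: grad_x = 2*2*-1.0796 = -4.3184, grad_y = 2*3*0.1912 = 1.1472
  x_4 = -1.0796 - 0.1*-4.3184 = -0.6478
  y_4 = 0.1912 - 0.1*1.1472 = 0.0765
Step 5: grad_x = 2*2*-0.6478 = -2.591, grad_y = 2*3*0.0765 = 0.4589
  x_5 = -0.6478 - 0.1*-2.591 = -0.3887
  y_5 = 0.0765 - 0.1*0.4589 = 0.0306
f(-0.3887, 0.0306) = 2*(-0.3887)^2 + 3*0.0306^2 = 0.3049
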